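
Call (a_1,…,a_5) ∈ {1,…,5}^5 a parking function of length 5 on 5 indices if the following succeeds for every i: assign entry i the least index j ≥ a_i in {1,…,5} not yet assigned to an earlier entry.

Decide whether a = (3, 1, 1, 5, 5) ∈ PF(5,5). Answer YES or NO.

Sorted: b = (1, 1, 3, 5, 5).
  b_1=1 ≤ 1
  b_2=1 ≤ 2
  b_3=3 ≤ 3
  b_4=5 > 4
  fails at i=4 ⇒ NO

NO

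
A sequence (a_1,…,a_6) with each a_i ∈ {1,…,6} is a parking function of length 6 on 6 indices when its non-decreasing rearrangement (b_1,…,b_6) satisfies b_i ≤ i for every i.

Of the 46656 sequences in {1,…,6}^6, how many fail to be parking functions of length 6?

29849

#PF = (7−6)·7^(6−1) = 1·16807 = 16807 [KW]
One tuple (3,2,5,5,6,5) → sorted (2,3,5,5,5,6): b_1=2>1, not a PF.
Total 46656; non-PF = 46656−16807 = 29849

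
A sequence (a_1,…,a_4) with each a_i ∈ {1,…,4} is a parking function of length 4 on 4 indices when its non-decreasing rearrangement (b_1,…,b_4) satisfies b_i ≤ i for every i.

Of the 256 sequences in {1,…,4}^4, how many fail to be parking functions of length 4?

131

|PF(4,4)| = (4+1−4)·(4+1)^{4−1} = 1·125 = 125 [KW]
One tuple (4,2,4,4) → sorted (2,4,4,4): b_1=2>1, not a PF.
Total 256; non-PF = 256−125 = 131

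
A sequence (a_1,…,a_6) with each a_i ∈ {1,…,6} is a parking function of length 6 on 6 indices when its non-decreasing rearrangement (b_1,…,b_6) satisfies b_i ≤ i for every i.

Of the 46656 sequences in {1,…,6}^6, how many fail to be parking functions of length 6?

29849

Count = (7−6)·7^(6−1) = 1·16807 = 16807 (Pollak)
E.g. (5,3,2,1,6,6) → sorted (1,2,3,5,6,6): b_4=5>4, not a PF.
Total 46656; non-PF = 46656−16807 = 29849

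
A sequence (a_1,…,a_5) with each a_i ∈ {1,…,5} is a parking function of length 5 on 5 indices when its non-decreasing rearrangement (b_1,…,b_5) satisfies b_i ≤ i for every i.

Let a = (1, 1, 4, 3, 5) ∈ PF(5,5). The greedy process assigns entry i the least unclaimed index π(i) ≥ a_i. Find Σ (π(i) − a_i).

Σπ = 15 ({1..5} each once); Σa = 1+1+4+3+5 = 14; disp = 15−14 = 1.

1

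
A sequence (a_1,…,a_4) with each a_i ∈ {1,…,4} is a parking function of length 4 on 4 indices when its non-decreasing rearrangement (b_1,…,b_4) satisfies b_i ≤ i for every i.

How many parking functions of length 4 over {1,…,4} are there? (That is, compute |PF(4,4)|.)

Count = (5−4)·5^(4−1) = 1·125 = 125 (Konheim–Weiss)
Example (3,1,4,2) → sorted (1,2,3,4): b_i ≤ i ∀i, a PF.

125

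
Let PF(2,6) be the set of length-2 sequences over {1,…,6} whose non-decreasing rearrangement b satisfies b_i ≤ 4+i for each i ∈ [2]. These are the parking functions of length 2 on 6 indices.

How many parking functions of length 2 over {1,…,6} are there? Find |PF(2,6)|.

#PF = (6+1−2)·(6+1)^{2−1} = 5·7 = 35
Example (3,5) → sorted (3,5): b_i ≤ 4+i ∀i, a PF.

35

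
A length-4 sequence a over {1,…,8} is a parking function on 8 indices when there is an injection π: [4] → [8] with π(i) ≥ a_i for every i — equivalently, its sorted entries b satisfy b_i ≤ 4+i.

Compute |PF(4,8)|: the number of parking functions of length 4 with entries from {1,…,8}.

|PF(4,8)| = (8+1−4)·(8+1)^{4−1} = 5·729 = 3645 (Konheim–Weiss)
Check (6,6,3,7) → sorted (3,6,6,7): b_i ≤ 4+i ∀i, a PF.

3645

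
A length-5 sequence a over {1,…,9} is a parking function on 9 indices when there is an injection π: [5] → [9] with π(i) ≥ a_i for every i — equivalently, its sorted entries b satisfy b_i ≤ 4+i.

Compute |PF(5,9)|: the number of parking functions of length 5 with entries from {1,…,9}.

|PF| = (9−5+1)·(9+1)^(5−1) = 5×10000 = 50000 [KW]
Check (5,2,5,8,4) → sorted (2,4,5,5,8): b_i ≤ 4+i ∀i, a PF.

50000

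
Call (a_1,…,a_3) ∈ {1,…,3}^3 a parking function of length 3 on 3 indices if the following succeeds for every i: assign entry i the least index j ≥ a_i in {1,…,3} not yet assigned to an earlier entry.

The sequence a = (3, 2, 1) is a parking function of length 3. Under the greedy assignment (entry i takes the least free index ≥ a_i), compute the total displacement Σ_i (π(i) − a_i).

0

Σπ = 3·4/2 = 6 (π permutes [3]); Σa = 3+2+1 = 6; disp = 6−6 = 0.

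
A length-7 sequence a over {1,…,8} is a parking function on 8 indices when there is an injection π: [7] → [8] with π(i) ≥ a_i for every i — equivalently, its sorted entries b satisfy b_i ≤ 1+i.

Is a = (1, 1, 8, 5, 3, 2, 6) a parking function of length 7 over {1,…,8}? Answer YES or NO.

YES

Order a: b = (1, 1, 2, 3, 5, 6, 8).
  b_1=1 ≤ 2
  b_2=1 ≤ 3
  b_3=2 ≤ 4
  b_4=3 ≤ 5
  b_5=5 ≤ 6
  b_6=6 ≤ 7
  b_7=8 ≤ 8
All bounds hold ⇒ YES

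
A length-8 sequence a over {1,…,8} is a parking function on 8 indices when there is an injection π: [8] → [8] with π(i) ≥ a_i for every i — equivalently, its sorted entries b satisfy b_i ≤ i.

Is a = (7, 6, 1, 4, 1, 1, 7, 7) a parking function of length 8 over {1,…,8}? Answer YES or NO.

Rearranged: b = (1, 1, 1, 4, 6, 7, 7, 7).
  b_1=1 ≤ 1
  b_2=1 ≤ 2
  b_3=1 ≤ 3
  b_4=4 ≤ 4
  b_5=6 > 5
  fails at i=5 ⇒ NO

NO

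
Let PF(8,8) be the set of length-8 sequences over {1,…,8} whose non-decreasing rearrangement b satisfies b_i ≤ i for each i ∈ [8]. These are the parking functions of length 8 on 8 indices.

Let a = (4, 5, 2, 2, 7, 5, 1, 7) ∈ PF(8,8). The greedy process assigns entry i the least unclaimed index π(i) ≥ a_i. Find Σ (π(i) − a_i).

Σπ(i) = 1+…+8 = 36; Σa = 4+5+2+2+7+5+1+7 = 33; disp = 36−33 = 3.

3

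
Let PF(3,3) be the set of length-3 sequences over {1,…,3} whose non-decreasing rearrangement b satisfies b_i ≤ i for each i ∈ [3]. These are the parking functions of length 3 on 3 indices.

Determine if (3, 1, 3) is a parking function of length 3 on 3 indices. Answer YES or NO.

NO

Sorted: b = (1, 3, 3).
  b_1=1 ≤ 1
  b_2=3 > 2
  fails at i=2 ⇒ NO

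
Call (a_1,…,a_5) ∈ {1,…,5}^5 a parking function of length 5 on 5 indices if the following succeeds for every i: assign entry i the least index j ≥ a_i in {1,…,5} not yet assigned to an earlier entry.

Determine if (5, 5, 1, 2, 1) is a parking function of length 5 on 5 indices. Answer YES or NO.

Sorted: b = (1, 1, 2, 5, 5).
  b_1=1 ≤ 1
  b_2=1 ≤ 2
  b_3=2 ≤ 3
  b_4=5 > 4
  fails at i=4 ⇒ NO

NO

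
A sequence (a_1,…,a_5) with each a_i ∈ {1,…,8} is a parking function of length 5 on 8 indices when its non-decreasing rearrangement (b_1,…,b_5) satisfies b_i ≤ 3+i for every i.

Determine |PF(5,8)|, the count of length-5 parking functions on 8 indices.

26244

|PF| = 4·9^4 = 4×6561 = 26244 [KW]
One tuple (4,7,3,8,5) → sorted (3,4,5,7,8): b_i ≤ 3+i ∀i, a PF.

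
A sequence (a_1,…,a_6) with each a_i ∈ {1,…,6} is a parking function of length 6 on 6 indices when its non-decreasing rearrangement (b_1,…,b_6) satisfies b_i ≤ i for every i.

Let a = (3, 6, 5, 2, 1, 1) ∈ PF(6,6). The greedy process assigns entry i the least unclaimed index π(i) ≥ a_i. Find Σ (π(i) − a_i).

Σπ(i) = 1+…+6 = 21; Σa = 3+6+5+2+1+1 = 18; disp = 21−18 = 3.

3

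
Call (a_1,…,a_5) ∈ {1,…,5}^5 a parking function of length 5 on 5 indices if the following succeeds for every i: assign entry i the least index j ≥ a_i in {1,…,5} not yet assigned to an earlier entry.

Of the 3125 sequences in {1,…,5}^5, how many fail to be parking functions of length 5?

#PF = (6−5)·6^(5−1) = 1·1296 = 1296 [KW]
E.g. (3,5,2,2,2) → sorted (2,2,2,3,5): b_1=2>1, not a PF.
So 3125 − 1296 = 1829 fail.

1829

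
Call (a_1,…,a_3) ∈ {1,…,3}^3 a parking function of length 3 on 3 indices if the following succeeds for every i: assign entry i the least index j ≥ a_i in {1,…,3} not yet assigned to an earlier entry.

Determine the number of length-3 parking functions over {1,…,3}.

|PF| = (4−3)·4^(3−1) = 1 · 16 = 16
E.g. (1,3,2) → sorted (1,2,3): b_i ≤ i ∀i, a PF.

16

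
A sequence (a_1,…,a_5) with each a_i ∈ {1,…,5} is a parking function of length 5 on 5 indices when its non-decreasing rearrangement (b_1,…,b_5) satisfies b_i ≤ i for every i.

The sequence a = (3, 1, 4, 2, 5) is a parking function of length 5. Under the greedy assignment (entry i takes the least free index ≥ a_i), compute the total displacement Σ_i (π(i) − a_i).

Σπ(i) = 1+…+5 = 15; Σa = 3+1+4+2+5 = 15; disp = 15−15 = 0.

0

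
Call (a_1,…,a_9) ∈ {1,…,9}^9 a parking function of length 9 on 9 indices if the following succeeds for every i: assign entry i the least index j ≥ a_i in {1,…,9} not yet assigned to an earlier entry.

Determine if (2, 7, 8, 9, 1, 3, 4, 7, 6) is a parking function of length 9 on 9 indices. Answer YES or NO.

NO

Order a: b = (1, 2, 3, 4, 6, 7, 7, 8, 9).
  b_1=1 ≤ 1
  b_2=2 ≤ 2
  b_3=3 ≤ 3
  b_4=4 ≤ 4
  b_5=6 > 5
  fails at i=5 ⇒ NO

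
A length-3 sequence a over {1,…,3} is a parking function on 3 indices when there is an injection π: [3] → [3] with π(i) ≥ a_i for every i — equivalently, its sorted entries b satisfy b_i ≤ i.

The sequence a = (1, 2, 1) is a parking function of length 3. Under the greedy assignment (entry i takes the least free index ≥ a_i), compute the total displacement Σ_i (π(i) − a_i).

Σπ = 6 ({1..3} each once); Σa = 1+2+1 = 4; disp = 6−4 = 2.

2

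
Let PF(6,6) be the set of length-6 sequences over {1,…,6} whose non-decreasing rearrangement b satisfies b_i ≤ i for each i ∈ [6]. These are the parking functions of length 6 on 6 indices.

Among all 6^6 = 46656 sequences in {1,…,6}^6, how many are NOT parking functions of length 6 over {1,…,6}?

|PF(6,6)| = (6−6+1)·(6+1)^(6−1) = 1 · 16807 = 16807
Check (6,1,4,6,3,3) → sorted (1,3,3,4,6,6): b_2=3>2, not a PF.
6^6 − 16807 = 46656 − 16807 = 29849

29849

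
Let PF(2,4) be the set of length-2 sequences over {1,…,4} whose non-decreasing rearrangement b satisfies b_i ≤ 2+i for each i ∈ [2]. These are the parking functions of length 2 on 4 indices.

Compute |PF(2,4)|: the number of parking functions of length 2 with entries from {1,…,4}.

|PF| = (5−2)·5^(2−1) = 3×5 = 15 (Konheim–Weiss)
Example (3,4) → sorted (3,4): b_i ≤ 2+i ∀i, a PF.

15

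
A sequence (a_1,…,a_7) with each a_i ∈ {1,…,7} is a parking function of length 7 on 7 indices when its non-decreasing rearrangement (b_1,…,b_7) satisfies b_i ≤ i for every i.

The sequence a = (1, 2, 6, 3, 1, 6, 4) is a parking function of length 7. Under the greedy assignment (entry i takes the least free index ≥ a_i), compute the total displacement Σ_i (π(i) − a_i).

Σπ(i) = 1+…+7 = 28; Σa = 1+2+6+3+1+6+4 = 23; disp = 28−23 = 5.

5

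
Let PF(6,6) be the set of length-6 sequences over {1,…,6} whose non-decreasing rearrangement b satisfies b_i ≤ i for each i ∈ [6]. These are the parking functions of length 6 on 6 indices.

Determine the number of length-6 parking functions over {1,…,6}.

#PF = (6+1−6)·(6+1)^{6−1} = 1·16807 = 16807 [KW]
E.g. (3,2,1,5,3,1) → sorted (1,1,2,3,3,5): b_i ≤ i ∀i, a PF.

16807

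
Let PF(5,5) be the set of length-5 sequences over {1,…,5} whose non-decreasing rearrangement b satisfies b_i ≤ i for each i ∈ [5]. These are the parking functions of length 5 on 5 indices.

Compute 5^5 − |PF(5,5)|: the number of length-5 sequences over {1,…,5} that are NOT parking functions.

|PF| = (6−5)·6^(5−1) = 1×1296 = 1296 (Konheim–Weiss)
E.g. (5,4,5,5,5) → sorted (4,5,5,5,5): b_1=4>1, not a PF.
5^5 − 1296 = 3125 − 1296 = 1829

1829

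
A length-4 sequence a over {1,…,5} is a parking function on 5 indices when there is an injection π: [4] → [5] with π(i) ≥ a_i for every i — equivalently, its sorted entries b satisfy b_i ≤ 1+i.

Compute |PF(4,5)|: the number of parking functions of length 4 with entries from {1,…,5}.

Count = (5+1−4)·(5+1)^{4−1} = 2×216 = 432 (Pollak)
One tuple (4,2,2,2) → sorted (2,2,2,4): b_i ≤ 1+i ∀i, a PF.

432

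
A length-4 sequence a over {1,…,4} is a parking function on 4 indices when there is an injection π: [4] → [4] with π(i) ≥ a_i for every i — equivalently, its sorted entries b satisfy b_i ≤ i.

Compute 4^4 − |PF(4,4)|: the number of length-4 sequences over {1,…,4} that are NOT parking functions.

Count = (4+1−4)·(4+1)^{4−1} = 1×125 = 125 (Pollak)
E.g. (3,2,3,3) → sorted (2,3,3,3): b_1=2>1, not a PF.
So 256 − 125 = 131 fail.

131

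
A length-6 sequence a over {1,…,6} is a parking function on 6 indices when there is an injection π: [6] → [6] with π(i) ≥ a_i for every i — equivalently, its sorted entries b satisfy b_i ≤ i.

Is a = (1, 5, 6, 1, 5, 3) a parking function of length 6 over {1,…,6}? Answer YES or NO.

NO

Order a: b = (1, 1, 3, 5, 5, 6).
  b_1=1 ≤ 1
  b_2=1 ≤ 2
  b_3=3 ≤ 3
  b_4=5 > 4
  fails at i=4 ⇒ NO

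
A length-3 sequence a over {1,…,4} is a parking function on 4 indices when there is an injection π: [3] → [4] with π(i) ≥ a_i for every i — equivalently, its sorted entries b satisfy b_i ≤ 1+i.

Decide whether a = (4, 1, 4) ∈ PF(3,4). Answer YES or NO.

Sorted: b = (1, 4, 4).
  b_1=1 ≤ 2
  b_2=4 > 3
  fails at i=2 ⇒ NO

NO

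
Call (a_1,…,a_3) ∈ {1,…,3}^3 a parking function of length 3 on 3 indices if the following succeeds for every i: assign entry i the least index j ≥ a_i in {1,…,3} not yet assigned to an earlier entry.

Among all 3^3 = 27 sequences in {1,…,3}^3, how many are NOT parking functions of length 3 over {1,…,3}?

Count = 1·4^2 = 1×16 = 16 (Pollak)
Example (3,3,3) → sorted (3,3,3): b_1=3>1, not a PF.
Total 27; non-PF = 27−16 = 11

11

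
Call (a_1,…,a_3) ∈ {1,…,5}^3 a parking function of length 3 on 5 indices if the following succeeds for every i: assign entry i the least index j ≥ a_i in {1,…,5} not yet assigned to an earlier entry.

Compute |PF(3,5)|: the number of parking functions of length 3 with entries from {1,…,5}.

|PF| = (5−3+1)·(5+1)^(3−1) = 3 · 36 = 108 (Konheim–Weiss)
E.g. (3,5,2) → sorted (2,3,5): b_i ≤ 2+i ∀i, a PF.

108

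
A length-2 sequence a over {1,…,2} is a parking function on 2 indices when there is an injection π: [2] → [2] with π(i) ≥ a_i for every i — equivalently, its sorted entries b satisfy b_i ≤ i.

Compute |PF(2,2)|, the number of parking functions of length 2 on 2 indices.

Count = (2+1−2)·(2+1)^{2−1} = 1 · 3 = 3
Example (1,1) → sorted (1,1): b_i ≤ i ∀i, a PF.

3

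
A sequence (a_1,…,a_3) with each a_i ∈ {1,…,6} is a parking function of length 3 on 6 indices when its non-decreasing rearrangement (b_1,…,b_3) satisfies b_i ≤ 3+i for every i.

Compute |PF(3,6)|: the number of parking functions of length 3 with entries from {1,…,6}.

196

|PF| = (7−3)·7^(3−1) = 4·49 = 196
Example (5,4,4) → sorted (4,4,5): b_i ≤ 3+i ∀i, a PF.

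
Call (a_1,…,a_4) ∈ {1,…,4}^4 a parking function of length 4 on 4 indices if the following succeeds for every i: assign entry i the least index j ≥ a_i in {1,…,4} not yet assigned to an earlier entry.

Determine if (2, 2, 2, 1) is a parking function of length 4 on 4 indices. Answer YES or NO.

Sorted: b = (1, 2, 2, 2).
  b_1=1 ≤ 1
  b_2=2 ≤ 2
  b_3=2 ≤ 3
  b_4=2 ≤ 4
All bounds hold ⇒ YES

YES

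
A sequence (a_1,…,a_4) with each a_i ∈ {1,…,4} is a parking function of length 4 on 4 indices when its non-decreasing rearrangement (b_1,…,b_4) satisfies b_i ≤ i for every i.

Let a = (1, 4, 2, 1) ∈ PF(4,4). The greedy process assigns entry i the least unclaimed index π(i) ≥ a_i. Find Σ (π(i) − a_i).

2

Σπ = 4·5/2 = 10 (π permutes [4]); Σa = 1+4+2+1 = 8; disp = 10−8 = 2.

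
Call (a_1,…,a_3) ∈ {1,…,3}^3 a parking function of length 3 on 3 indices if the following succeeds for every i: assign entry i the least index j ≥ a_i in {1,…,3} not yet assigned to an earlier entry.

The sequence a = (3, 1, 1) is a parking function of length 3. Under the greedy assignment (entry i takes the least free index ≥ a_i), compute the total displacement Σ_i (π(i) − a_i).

Σπ = 6 ({1..3} each once); Σa = 3+1+1 = 5; disp = 6−5 = 1.

1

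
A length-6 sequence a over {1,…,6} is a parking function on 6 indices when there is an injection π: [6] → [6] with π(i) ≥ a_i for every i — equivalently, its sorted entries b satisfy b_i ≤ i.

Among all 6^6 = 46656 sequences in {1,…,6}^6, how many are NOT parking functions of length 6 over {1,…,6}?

#PF = (6+1−6)·(6+1)^{6−1} = 1×16807 = 16807 [KW]
E.g. (6,4,4,4,4,5) → sorted (4,4,4,4,5,6): b_1=4>1, not a PF.
Total 46656; non-PF = 46656−16807 = 29849

29849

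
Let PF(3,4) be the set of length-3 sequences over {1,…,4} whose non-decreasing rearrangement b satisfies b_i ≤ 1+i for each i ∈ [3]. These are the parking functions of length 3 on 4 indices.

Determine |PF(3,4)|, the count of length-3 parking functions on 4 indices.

50

|PF| = (5−3)·5^(3−1) = 2·25 = 50
One tuple (2,4,2) → sorted (2,2,4): b_i ≤ 1+i ∀i, a PF.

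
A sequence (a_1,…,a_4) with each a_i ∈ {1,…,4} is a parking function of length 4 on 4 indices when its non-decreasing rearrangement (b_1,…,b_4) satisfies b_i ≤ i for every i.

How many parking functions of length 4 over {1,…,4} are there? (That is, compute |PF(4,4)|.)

125

Count = (5−4)·5^(4−1) = 1·125 = 125 [KW]
Example (3,1,3,2) → sorted (1,2,3,3): b_i ≤ i ∀i, a PF.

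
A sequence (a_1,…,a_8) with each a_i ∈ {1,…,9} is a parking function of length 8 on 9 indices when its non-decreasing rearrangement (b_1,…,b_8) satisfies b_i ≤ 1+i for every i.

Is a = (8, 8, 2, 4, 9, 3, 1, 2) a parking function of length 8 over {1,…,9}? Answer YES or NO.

NO

Sorted: b = (1, 2, 2, 3, 4, 8, 8, 9).
  b_1=1 ≤ 2
  b_2=2 ≤ 3
  b_3=2 ≤ 4
  b_4=3 ≤ 5
  b_5=4 ≤ 6
  b_6=8 > 7
  fails at i=6 ⇒ NO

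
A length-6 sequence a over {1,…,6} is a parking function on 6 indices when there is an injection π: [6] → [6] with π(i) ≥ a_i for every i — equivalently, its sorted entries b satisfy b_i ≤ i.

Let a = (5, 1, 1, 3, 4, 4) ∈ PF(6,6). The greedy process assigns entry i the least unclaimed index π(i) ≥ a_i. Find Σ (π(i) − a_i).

3

Σπ = 6·7/2 = 21 (π permutes [6]); Σa = 5+1+1+3+4+4 = 18; disp = 21−18 = 3.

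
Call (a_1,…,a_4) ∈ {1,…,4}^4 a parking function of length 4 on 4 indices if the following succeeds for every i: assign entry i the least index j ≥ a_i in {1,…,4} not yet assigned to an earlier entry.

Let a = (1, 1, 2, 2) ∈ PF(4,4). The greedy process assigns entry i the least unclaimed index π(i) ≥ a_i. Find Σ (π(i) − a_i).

Σπ = 4·5/2 = 10 (π permutes [4]); Σa = 1+1+2+2 = 6; disp = 10−6 = 4.

4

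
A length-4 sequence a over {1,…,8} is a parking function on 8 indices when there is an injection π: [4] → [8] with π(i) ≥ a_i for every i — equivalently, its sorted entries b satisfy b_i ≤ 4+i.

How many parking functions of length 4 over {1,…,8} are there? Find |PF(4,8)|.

3645

|PF| = 5·9^3 = 5×729 = 3645 (Pollak)
Check (8,2,1,5) → sorted (1,2,5,8): b_i ≤ 4+i ∀i, a PF.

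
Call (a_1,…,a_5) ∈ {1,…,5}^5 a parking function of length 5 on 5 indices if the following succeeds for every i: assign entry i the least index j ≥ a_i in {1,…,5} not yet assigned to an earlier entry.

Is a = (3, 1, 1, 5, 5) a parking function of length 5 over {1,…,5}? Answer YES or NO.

NO

Rearranged: b = (1, 1, 3, 5, 5).
  b_1=1 ≤ 1
  b_2=1 ≤ 2
  b_3=3 ≤ 3
  b_4=5 > 4
  fails at i=4 ⇒ NO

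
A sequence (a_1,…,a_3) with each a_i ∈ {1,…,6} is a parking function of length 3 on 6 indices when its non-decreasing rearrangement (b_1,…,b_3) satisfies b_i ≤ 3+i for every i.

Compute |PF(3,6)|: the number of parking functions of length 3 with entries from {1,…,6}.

196

|PF(3,6)| = (6+1−3)·(6+1)^{3−1} = 4×49 = 196
Check (4,3,4) → sorted (3,4,4): b_i ≤ 3+i ∀i, a PF.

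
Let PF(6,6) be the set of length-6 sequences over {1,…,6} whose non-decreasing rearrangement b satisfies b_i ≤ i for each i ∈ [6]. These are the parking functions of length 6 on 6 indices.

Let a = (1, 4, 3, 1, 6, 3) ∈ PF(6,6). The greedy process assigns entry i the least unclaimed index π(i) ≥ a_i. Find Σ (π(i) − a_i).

3

Σπ = 21 ({1..6} each once); Σa = 1+4+3+1+6+3 = 18; disp = 21−18 = 3.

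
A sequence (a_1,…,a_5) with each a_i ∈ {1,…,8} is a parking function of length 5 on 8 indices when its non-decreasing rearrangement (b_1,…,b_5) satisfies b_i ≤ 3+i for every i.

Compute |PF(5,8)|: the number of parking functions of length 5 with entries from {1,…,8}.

|PF(5,8)| = (8−5+1)·(8+1)^(5−1) = 4·6561 = 26244 (Konheim–Weiss)
One tuple (1,8,2,3,1) → sorted (1,1,2,3,8): b_i ≤ 3+i ∀i, a PF.

26244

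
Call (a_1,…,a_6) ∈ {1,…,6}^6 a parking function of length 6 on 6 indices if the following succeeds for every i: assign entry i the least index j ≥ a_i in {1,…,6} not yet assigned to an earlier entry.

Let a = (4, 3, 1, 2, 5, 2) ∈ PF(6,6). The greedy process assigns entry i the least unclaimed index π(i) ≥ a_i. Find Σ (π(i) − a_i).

4

Σπ = 6·7/2 = 21 (π permutes [6]); Σa = 4+3+1+2+5+2 = 17; disp = 21−17 = 4.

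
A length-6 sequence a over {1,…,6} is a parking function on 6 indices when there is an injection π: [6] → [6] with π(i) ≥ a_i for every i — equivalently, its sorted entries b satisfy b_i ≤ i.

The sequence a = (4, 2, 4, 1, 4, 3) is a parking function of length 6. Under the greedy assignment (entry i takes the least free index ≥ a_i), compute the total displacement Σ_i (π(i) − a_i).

Σπ(i) = 1+…+6 = 21; Σa = 4+2+4+1+4+3 = 18; disp = 21−18 = 3.

3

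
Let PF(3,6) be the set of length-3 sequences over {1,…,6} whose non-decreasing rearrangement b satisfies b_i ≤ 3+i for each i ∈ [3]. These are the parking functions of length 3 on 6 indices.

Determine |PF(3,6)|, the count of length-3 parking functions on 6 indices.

#PF = (6−3+1)·(6+1)^(3−1) = 4 · 49 = 196 (Konheim–Weiss)
Check (1,6,3) → sorted (1,3,6): b_i ≤ 3+i ∀i, a PF.

196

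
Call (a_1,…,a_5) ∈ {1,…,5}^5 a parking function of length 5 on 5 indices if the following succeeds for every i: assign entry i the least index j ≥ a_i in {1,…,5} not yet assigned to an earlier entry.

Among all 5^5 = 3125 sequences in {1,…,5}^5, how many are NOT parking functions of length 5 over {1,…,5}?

1829

|PF| = (6−5)·6^(5−1) = 1·1296 = 1296 (Pollak)
E.g. (4,5,4,4,3) → sorted (3,4,4,4,5): b_1=3>1, not a PF.
Total 3125; non-PF = 3125−1296 = 1829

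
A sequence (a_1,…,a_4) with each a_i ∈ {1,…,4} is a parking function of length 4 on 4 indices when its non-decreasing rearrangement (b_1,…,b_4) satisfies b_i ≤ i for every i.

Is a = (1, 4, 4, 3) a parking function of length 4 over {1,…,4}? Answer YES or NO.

NO

Sorted: b = (1, 3, 4, 4).
  b_1=1 ≤ 1
  b_2=3 > 2
  fails at i=2 ⇒ NO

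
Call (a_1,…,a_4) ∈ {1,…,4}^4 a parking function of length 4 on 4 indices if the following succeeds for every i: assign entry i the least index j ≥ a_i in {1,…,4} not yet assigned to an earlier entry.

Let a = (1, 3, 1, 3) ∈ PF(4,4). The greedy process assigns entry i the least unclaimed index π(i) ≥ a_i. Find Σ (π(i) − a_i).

2

Σπ = 4·5/2 = 10 (π permutes [4]); Σa = 1+3+1+3 = 8; disp = 10−8 = 2.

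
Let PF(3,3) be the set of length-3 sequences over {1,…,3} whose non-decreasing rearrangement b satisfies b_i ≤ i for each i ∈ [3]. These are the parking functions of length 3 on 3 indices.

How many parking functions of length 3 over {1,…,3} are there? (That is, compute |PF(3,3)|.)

|PF(3,3)| = (3−3+1)·(3+1)^(3−1) = 1×16 = 16 (Konheim–Weiss)
Check (2,1,2) → sorted (1,2,2): b_i ≤ i ∀i, a PF.

16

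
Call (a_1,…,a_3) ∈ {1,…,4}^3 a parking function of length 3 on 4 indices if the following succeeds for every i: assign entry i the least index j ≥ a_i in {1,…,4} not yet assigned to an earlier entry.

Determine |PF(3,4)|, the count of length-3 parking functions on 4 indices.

|PF| = (4+1−3)·(4+1)^{3−1} = 2×25 = 50 [KW]
One tuple (4,2,3) → sorted (2,3,4): b_i ≤ 1+i ∀i, a PF.

50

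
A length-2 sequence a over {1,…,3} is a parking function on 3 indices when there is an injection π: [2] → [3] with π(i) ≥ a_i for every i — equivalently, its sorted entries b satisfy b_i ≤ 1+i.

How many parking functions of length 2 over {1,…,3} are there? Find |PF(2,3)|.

|PF(2,3)| = (3−2+1)·(3+1)^(2−1) = 2 · 4 = 8 [KW]
One tuple (1,2) → sorted (1,2): b_i ≤ 1+i ∀i, a PF.

8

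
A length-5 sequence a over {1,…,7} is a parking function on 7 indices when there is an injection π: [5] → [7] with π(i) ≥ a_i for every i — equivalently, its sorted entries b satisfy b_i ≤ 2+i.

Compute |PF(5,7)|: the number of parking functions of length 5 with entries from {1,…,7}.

12288

|PF(5,7)| = 3·8^4 = 3·4096 = 12288
Example (5,3,2,5,5) → sorted (2,3,5,5,5): b_i ≤ 2+i ∀i, a PF.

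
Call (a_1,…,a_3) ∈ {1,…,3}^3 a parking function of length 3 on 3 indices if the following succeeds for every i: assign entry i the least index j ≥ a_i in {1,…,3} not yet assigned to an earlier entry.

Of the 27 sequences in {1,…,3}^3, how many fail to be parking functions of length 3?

11

Count = (3+1−3)·(3+1)^{3−1} = 1·16 = 16
One tuple (3,3,2) → sorted (2,3,3): b_1=2>1, not a PF.
So 27 − 16 = 11 fail.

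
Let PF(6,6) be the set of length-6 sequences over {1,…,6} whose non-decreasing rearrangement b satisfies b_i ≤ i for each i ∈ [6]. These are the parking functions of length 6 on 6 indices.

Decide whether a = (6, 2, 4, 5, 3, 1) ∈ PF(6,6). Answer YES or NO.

YES

Rearranged: b = (1, 2, 3, 4, 5, 6).
  b_1=1 ≤ 1
  b_2=2 ≤ 2
  b_3=3 ≤ 3
  b_4=4 ≤ 4
  b_5=5 ≤ 5
  b_6=6 ≤ 6
All bounds hold ⇒ YES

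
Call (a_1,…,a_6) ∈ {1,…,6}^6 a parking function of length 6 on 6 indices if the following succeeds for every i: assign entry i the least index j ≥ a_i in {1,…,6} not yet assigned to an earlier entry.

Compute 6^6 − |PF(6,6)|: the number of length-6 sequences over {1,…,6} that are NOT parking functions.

|PF(6,6)| = 1·7^5 = 1×16807 = 16807
One tuple (6,5,3,5,6,3) → sorted (3,3,5,5,6,6): b_1=3>1, not a PF.
So 46656 − 16807 = 29849 fail.

29849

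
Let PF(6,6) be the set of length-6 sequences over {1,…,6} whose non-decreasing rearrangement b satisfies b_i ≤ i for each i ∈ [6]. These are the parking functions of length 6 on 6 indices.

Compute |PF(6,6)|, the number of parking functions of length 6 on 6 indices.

#PF = (7−6)·7^(6−1) = 1 · 16807 = 16807 (Pollak)
Check (6,2,3,1,4,3) → sorted (1,2,3,3,4,6): b_i ≤ i ∀i, a PF.

16807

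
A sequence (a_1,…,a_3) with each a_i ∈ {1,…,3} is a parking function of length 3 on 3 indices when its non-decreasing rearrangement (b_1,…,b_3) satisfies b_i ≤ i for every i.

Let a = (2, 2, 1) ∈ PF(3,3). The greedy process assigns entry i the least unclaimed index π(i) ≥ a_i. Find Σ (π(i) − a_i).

Σπ = 3·4/2 = 6 (π permutes [3]); Σa = 2+2+1 = 5; disp = 6−5 = 1.

1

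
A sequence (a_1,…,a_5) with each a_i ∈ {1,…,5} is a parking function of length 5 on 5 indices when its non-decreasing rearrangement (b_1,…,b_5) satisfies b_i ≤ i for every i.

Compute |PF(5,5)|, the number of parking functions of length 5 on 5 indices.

1296

|PF(5,5)| = 1·6^4 = 1×1296 = 1296 [KW]
Example (5,1,4,1,2) → sorted (1,1,2,4,5): b_i ≤ i ∀i, a PF.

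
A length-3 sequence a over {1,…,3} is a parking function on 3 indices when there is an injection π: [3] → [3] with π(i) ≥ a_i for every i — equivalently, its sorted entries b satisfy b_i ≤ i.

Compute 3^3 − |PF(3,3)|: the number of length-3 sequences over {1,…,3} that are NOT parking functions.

#PF = (3−3+1)·(3+1)^(3−1) = 1·16 = 16 (Pollak)
One tuple (3,3,2) → sorted (2,3,3): b_1=2>1, not a PF.
Total 27; non-PF = 27−16 = 11

11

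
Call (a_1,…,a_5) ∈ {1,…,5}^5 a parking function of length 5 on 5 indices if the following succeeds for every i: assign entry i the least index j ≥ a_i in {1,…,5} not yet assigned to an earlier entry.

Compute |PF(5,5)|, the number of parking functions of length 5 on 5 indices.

|PF(5,5)| = (6−5)·6^(5−1) = 1 · 1296 = 1296 [KW]
E.g. (1,4,2,5,3) → sorted (1,2,3,4,5): b_i ≤ i ∀i, a PF.

1296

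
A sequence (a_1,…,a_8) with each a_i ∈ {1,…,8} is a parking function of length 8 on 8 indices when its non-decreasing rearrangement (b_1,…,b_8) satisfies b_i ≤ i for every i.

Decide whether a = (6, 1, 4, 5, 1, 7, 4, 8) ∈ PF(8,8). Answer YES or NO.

Rearranged: b = (1, 1, 4, 4, 5, 6, 7, 8).
  b_1=1 ≤ 1
  b_2=1 ≤ 2
  b_3=4 > 3
  fails at i=3 ⇒ NO

NO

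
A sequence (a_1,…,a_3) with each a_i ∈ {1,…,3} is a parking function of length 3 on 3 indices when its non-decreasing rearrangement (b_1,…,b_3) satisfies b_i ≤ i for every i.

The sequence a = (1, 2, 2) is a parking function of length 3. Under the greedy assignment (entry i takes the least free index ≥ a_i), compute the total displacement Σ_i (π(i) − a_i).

1

Σπ(i) = 1+…+3 = 6; Σa = 1+2+2 = 5; disp = 6−5 = 1.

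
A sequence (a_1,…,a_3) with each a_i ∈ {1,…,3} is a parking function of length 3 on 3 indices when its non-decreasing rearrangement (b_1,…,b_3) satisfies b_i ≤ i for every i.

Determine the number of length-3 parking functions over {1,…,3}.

#PF = 1·4^2 = 1×16 = 16
Check (2,1,2) → sorted (1,2,2): b_i ≤ i ∀i, a PF.

16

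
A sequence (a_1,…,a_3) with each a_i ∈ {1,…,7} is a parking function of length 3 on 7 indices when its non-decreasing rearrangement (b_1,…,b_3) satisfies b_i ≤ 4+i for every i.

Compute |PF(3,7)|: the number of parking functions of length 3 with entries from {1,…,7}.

|PF| = (7+1−3)·(7+1)^{3−1} = 5×64 = 320 [KW]
One tuple (1,5,1) → sorted (1,1,5): b_i ≤ 4+i ∀i, a PF.

320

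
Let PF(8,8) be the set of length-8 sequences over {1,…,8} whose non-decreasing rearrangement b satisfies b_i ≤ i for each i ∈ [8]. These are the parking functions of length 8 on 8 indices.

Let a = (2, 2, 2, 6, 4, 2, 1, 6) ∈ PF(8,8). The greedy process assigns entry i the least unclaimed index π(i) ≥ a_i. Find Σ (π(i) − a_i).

11

Σπ = 8·9/2 = 36 (π permutes [8]); Σa = 2+2+2+6+4+2+1+6 = 25; disp = 36−25 = 11.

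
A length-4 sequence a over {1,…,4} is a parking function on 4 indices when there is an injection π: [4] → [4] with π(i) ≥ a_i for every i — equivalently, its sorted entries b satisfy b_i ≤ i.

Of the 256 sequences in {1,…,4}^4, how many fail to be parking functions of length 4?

131

|PF| = (4−4+1)·(4+1)^(4−1) = 1 · 125 = 125 (Pollak)
E.g. (2,3,4,4) → sorted (2,3,4,4): b_1=2>1, not a PF.
So 256 − 125 = 131 fail.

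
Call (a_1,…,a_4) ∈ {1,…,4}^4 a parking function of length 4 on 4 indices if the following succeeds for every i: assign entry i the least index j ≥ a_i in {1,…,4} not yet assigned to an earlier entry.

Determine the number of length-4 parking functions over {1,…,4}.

125

Count = 1·5^3 = 1×125 = 125 (Pollak)
E.g. (2,3,3,1) → sorted (1,2,3,3): b_i ≤ i ∀i, a PF.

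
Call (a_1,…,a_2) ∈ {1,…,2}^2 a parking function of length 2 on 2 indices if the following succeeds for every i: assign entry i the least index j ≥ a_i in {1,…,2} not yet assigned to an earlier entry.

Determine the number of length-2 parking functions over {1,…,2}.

|PF| = (3−2)·3^(2−1) = 1×3 = 3 (Pollak)
One tuple (1,2) → sorted (1,2): b_i ≤ i ∀i, a PF.

3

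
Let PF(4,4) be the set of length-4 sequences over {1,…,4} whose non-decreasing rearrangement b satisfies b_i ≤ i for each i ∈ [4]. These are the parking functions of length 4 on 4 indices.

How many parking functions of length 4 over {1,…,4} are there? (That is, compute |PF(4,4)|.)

125

|PF| = (5−4)·5^(4−1) = 1·125 = 125
Example (3,1,3,2) → sorted (1,2,3,3): b_i ≤ i ∀i, a PF.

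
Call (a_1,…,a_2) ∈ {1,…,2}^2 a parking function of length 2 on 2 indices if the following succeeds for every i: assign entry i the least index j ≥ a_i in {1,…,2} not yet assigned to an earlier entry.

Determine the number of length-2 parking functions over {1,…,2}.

Count = (2−2+1)·(2+1)^(2−1) = 1×3 = 3
One tuple (2,1) → sorted (1,2): b_i ≤ i ∀i, a PF.

3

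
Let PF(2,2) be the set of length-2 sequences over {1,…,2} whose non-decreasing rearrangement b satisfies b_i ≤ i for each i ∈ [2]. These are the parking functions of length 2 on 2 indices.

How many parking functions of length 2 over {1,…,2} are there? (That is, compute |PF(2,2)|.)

|PF(2,2)| = (2−2+1)·(2+1)^(2−1) = 1·3 = 3 [KW]
Check (1,2) → sorted (1,2): b_i ≤ i ∀i, a PF.

3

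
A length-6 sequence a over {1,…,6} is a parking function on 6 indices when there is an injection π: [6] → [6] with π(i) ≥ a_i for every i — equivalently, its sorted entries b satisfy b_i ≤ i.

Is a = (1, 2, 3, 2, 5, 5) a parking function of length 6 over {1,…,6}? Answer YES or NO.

Order a: b = (1, 2, 2, 3, 5, 5).
  b_1=1 ≤ 1
  b_2=2 ≤ 2
  b_3=2 ≤ 3
  b_4=3 ≤ 4
  b_5=5 ≤ 5
  b_6=5 ≤ 6
All bounds hold ⇒ YES

YES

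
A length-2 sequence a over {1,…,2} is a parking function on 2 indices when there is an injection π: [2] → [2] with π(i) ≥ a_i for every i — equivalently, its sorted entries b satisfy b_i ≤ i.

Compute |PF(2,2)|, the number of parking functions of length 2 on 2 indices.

#PF = (2+1−2)·(2+1)^{2−1} = 1 · 3 = 3 (Konheim–Weiss)
Check (1,1) → sorted (1,1): b_i ≤ i ∀i, a PF.

3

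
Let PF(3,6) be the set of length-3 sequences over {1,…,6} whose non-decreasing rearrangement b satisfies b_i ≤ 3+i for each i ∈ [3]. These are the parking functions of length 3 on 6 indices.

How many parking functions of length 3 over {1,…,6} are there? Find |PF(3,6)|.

#PF = (6−3+1)·(6+1)^(3−1) = 4·49 = 196
Check (3,4,6) → sorted (3,4,6): b_i ≤ 3+i ∀i, a PF.

196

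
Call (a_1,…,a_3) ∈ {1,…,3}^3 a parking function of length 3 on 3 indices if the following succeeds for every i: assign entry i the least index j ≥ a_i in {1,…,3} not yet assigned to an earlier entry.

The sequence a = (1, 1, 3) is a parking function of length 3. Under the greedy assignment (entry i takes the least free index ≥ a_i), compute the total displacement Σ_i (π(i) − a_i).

Σπ = 3·4/2 = 6 (π permutes [3]); Σa = 1+1+3 = 5; disp = 6−5 = 1.

1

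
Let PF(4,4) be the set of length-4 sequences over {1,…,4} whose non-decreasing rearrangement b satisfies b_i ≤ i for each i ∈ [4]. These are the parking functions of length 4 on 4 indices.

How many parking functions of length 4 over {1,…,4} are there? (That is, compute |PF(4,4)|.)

125

#PF = (4+1−4)·(4+1)^{4−1} = 1×125 = 125 [KW]
Check (3,2,1,2) → sorted (1,2,2,3): b_i ≤ i ∀i, a PF.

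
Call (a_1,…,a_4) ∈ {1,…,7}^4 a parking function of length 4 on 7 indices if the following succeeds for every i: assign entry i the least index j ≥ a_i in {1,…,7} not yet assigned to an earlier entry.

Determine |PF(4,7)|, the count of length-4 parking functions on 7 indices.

|PF| = 4·8^3 = 4×512 = 2048 (Pollak)
E.g. (3,6,1,6) → sorted (1,3,6,6): b_i ≤ 3+i ∀i, a PF.

2048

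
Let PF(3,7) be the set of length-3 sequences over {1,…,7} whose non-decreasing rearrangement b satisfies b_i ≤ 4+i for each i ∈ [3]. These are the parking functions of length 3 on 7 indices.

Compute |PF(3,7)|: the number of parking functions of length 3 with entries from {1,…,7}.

320

#PF = 5·8^2 = 5 · 64 = 320 (Konheim–Weiss)
E.g. (7,2,2) → sorted (2,2,7): b_i ≤ 4+i ∀i, a PF.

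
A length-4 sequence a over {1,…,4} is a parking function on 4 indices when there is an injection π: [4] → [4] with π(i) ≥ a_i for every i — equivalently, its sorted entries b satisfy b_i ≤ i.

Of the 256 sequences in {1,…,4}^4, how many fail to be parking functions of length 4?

131

|PF(4,4)| = 1·5^3 = 1×125 = 125 (Konheim–Weiss)
E.g. (3,1,4,4) → sorted (1,3,4,4): b_2=3>2, not a PF.
So 256 − 125 = 131 fail.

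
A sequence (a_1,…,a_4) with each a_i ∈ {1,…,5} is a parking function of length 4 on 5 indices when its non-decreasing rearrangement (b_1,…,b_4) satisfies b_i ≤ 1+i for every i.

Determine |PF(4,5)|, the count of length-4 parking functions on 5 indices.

432

Count = (5−4+1)·(5+1)^(4−1) = 2 · 216 = 432 (Konheim–Weiss)
Example (3,2,4,4) → sorted (2,3,4,4): b_i ≤ 1+i ∀i, a PF.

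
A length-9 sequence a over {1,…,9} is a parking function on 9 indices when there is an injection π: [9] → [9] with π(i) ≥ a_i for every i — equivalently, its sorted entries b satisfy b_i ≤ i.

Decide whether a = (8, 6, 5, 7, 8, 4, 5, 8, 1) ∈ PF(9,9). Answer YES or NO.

NO

Sorted: b = (1, 4, 5, 5, 6, 7, 8, 8, 8).
  b_1=1 ≤ 1
  b_2=4 > 2
  fails at i=2 ⇒ NO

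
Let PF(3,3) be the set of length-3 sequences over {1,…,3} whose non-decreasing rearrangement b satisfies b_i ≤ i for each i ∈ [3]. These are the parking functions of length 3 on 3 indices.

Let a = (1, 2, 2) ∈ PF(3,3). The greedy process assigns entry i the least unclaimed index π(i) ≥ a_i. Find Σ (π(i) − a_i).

1

Σπ = 3·4/2 = 6 (π permutes [3]); Σa = 1+2+2 = 5; disp = 6−5 = 1.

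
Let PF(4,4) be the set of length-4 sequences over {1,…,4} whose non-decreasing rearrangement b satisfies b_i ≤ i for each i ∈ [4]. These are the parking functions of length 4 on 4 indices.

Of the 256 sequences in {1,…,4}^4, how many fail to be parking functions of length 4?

131

Count = 1·5^3 = 1×125 = 125
E.g. (4,4,4,1) → sorted (1,4,4,4): b_2=4>2, not a PF.
So 256 − 125 = 131 fail.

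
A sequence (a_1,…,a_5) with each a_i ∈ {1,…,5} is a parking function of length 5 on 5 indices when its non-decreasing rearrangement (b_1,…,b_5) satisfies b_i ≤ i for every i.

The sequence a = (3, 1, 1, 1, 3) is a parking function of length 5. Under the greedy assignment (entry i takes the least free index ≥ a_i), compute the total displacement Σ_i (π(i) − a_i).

6

Σπ(i) = 1+…+5 = 15; Σa = 3+1+1+1+3 = 9; disp = 15−9 = 6.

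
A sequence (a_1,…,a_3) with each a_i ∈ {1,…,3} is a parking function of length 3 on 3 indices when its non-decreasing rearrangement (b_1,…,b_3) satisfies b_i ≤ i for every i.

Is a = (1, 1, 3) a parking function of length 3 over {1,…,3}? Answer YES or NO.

Order a: b = (1, 1, 3).
  b_1=1 ≤ 1
  b_2=1 ≤ 2
  b_3=3 ≤ 3
All bounds hold ⇒ YES

YES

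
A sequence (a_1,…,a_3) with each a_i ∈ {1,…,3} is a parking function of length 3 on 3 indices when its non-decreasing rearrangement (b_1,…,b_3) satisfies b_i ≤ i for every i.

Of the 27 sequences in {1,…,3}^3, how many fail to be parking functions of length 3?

|PF(3,3)| = (3+1−3)·(3+1)^{3−1} = 1·16 = 16 (Konheim–Weiss)
Example (3,3,2) → sorted (2,3,3): b_1=2>1, not a PF.
Total 27; non-PF = 27−16 = 11

11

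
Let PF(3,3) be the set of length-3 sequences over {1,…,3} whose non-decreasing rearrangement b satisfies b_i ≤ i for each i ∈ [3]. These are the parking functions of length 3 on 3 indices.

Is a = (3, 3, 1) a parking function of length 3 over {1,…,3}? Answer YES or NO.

Rearranged: b = (1, 3, 3).
  b_1=1 ≤ 1
  b_2=3 > 2
  fails at i=2 ⇒ NO

NO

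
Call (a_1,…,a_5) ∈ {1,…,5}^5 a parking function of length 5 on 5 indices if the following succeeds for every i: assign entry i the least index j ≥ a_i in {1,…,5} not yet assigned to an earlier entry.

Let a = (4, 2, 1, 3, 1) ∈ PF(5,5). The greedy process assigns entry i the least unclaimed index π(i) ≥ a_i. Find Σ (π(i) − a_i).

4

Σπ = 15 ({1..5} each once); Σa = 4+2+1+3+1 = 11; disp = 15−11 = 4.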